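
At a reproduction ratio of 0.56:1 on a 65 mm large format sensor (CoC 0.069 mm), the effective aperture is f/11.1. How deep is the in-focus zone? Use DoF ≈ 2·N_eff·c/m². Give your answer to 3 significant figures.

4.88 mm

At magnification m, DoF ≈ 2·N_eff·c/m² = 2 × 11.1 × 0.069 / 0.56² = 1.532 / 0.3136 ≈ 4.88 mm.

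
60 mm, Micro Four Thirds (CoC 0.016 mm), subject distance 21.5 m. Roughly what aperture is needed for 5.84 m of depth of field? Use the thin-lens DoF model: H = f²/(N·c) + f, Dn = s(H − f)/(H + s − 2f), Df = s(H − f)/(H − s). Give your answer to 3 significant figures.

f/1.40

Write h = H − f = f²/(N·c). The thin-lens limits are Dn = s·h/(h + (s−f)) and Df = s·h/(h − (s−f)), so DoF = Df − Dn = 2·s·(s−f)·h / (h² − (s−f)²).
That is a quadratic in h: DoF·h² − 2·s·(s−f)·h − DoF·(s−f)² = 0 ⇒ h = (s−f)·(s + √(s² + DoF²)) / DoF = 21440 × (21500 + √(21500² + 5840²)) / 5840 = 21440 × (21500 + 22279.0) / 5840 ≈ 160723 mm.
Then N = f²/(c·h) = 60² / (0.016 × 160723) = 3600 / 2571.6 ≈ 1.40.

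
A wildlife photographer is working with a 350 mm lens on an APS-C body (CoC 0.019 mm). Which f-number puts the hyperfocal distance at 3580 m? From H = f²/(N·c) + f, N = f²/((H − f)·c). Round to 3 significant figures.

f/1.80

Rearrange H = f²/(N·c) + f for N: N = f² / ((H − f)·c).
N = 350² / ((3580000 − 350) × 0.019) = 122500 / 68013 ≈ 1.80.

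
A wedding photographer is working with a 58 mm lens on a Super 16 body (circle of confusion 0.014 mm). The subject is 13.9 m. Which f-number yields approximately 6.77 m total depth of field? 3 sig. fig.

f/4

Write h = H − f = f²/(N·c). The thin-lens limits are Dn = s·h/(h + (s−f)) and Df = s·h/(h − (s−f)), so DoF = Df − Dn = 2·s·(s−f)·h / (h² − (s−f)²).
That is a quadratic in h: DoF·h² − 2·s·(s−f)·h − DoF·(s−f)² = 0 ⇒ h = (s−f)·(s + √(s² + DoF²)) / DoF = 13842 × (13900 + √(13900² + 6770²)) / 6770 = 13842 × (13900 + 15461.0) / 6770 ≈ 60032 mm.
Then N = f²/(c·h) = 58² / (0.014 × 60032) = 3364 / 840.44 ≈ 4.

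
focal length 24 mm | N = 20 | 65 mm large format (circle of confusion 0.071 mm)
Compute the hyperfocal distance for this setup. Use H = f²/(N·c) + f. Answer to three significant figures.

Hyperfocal distance H = f²/(N·c) + f = 24²/(20 × 0.071) + 24 = 576/1.42 + 24 ≈ 429.6 mm ≈ 0.430 m.

430 mm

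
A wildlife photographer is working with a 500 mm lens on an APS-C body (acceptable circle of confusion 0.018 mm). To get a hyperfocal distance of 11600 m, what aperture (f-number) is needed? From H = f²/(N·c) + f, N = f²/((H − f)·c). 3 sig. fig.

f/1.20

Rearrange H = f²/(N·c) + f for N: N = f² / ((H − f)·c).
N = 500² / ((11600000 − 500) × 0.018) = 250000 / 208791 ≈ 1.20.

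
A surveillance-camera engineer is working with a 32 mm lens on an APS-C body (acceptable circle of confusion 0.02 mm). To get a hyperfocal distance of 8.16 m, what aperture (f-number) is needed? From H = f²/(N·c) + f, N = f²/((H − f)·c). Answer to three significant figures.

f/6.30

Rearrange H = f²/(N·c) + f for N: N = f² / ((H − f)·c).
N = 32² / ((8160 − 32) × 0.02) = 1024 / 162.6 ≈ 6.30.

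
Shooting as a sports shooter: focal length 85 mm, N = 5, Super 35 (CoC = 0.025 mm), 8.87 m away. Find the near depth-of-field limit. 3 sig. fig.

Hyperfocal distance H = f²/(N·c) + f = 85²/(5 × 0.025) + 85 = 7225/0.125 + 85 ≈ 57885.0 mm ≈ 57.88 m.
Near limit Dn = s·(H − f)/(H + s − 2f) = 8870 × (57885.0 − 85) / (57885.0 + 8870 − 2 × 85) = 8870 × 57800.0 / 66585.0 ≈ 7699.7 mm ≈ 7.70 m.

7.70 m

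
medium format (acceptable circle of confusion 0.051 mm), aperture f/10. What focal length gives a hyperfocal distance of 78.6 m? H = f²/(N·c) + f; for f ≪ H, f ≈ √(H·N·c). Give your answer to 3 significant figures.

From H = f²/(N·c) + f, with f ≪ H: f ≈ √(H·N·c) = √(78600 × 10 × 0.051) = √40086 ≈ 200.2 mm.
The +f correction barely moves this — solving exactly, f² + N·c·f − N·c·H = 0 ⇒ f = (−N·c + √((N·c)² + 4·N·c·H))/2 = (−0.51 + √160344)/2 ≈ 199.96 mm, so f ≈ 200 mm.

200 mm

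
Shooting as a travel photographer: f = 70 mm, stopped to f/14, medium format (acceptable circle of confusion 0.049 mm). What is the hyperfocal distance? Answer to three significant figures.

7.21 m

Hyperfocal distance H = f²/(N·c) + f = 70²/(14 × 0.049) + 70 = 4900/0.686 + 70 ≈ 7212.9 mm ≈ 7.21 m.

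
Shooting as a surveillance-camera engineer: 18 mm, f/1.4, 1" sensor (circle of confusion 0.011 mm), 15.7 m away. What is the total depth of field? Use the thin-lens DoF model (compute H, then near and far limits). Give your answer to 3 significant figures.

52.7 m

Hyperfocal distance H = f²/(N·c) + f = 18²/(1.4 × 0.011) + 18 = 324/0.0154 + 18 ≈ 21057.0 mm ≈ 21.06 m.
Near limit Dn = s·(H − f)/(H + s − 2f) = 15700 × (21057.0 − 18) / (21057.0 + 15700 − 2 × 18) = 15700 × 21039.0 / 36721.0 ≈ 8995 mm.
Far limit Df = s·(H − f)/(H − s) = 15700 × (21057.0 − 18) / (21057.0 − 15700) = 15700 × 21039.0 / 5357.0 ≈ 61660 mm.
Depth of field = Df − Dn = 61660 − 8995 ≈ 52665 mm ≈ 52.7 m.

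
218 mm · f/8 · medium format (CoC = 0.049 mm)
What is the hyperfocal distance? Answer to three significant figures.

Hyperfocal distance H = f²/(N·c) + f = 218²/(8 × 0.049) + 218 = 47524/0.392 + 218 ≈ 121452.7 mm ≈ 121 m.

121 m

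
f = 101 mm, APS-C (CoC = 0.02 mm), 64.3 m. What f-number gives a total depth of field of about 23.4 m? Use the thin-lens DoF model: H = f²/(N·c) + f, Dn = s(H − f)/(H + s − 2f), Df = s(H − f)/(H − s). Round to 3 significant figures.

Write h = H − f = f²/(N·c). The thin-lens limits are Dn = s·h/(h + (s−f)) and Df = s·h/(h − (s−f)), so DoF = Df − Dn = 2·s·(s−f)·h / (h² − (s−f)²).
That is a quadratic in h: DoF·h² − 2·s·(s−f)·h − DoF·(s−f)² = 0 ⇒ h = (s−f)·(s + √(s² + DoF²)) / DoF = 64199 × (64300 + √(64300² + 23400²)) / 23400 = 64199 × (64300 + 68425.5) / 23400 ≈ 364139 mm.
Then N = f²/(c·h) = 101² / (0.02 × 364139) = 10201 / 7282.8 ≈ 1.40.

f/1.40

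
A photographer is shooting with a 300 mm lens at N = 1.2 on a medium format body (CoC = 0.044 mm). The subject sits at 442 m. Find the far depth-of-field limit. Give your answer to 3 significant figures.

597 m

Hyperfocal distance H = f²/(N·c) + f = 300²/(1.2 × 0.044) + 300 = 90000/0.0528 + 300 ≈ 1704845.5 mm ≈ 1705 m.
Far limit Df = s·(H − f)/(H − s) = 442000 × (1704845.5 − 300) / (1704845.5 − 442000) = 442000 × 1704545.5 / 1262845.5 ≈ 596596 mm ≈ 597 m.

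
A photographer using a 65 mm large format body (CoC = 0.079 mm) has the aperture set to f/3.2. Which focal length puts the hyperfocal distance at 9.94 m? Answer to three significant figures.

From H = f²/(N·c) + f, with f ≪ H: f ≈ √(H·N·c) = √(9940 × 3.2 × 0.079) = √2512.8 ≈ 50.13 mm.
Exact: f² + N·c·f − N·c·H = 0 ⇒ f = (−N·c + √((N·c)² + 4·N·c·H))/2 = (−0.2528 + √10051)/2 ≈ 50.002 mm ≈ 50.0 mm.

50.0 mm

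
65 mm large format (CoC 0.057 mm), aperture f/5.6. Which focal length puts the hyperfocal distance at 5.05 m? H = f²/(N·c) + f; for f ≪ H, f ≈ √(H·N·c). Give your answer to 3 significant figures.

40.0 mm

From H = f²/(N·c) + f, with f ≪ H: f ≈ √(H·N·c) = √(5050 × 5.6 × 0.057) = √1612.0 ≈ 40.15 mm.
Exact: f² + N·c·f − N·c·H = 0 ⇒ f = (−N·c + √((N·c)² + 4·N·c·H))/2 = (−0.3192 + √6447.9)/2 ≈ 39.990 mm ≈ 40.0 mm.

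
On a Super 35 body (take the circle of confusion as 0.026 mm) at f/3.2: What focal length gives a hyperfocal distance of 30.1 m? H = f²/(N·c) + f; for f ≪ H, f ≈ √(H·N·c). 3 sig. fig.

From H = f²/(N·c) + f, with f ≪ H: f ≈ √(H·N·c) = √(30100 × 3.2 × 0.026) = √2504.3 ≈ 50.04 mm.
The +f correction barely moves this — solving exactly, f² + N·c·f − N·c·H = 0 ⇒ f = (−N·c + √((N·c)² + 4·N·c·H))/2 = (−0.0832 + √10017)/2 ≈ 50.002 mm, so f ≈ 50.0 mm.

50.0 mm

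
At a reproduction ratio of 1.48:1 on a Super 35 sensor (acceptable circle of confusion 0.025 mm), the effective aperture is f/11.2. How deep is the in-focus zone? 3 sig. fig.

At magnification m, DoF ≈ 2·N_eff·c/m² = 2 × 11.2 × 0.025 / 1.48² = 0.56 / 2.19 ≈ 0.256 mm.

0.256 mm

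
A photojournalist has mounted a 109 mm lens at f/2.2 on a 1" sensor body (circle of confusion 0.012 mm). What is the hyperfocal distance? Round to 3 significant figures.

Hyperfocal distance H = f²/(N·c) + f = 109²/(2.2 × 0.012) + 109 = 11881/0.0264 + 109 ≈ 450146.9 mm ≈ 450 m.

450 m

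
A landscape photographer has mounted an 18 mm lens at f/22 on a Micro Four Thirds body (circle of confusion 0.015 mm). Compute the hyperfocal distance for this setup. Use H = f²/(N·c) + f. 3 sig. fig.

1.00 m

Hyperfocal distance H = f²/(N·c) + f = 18²/(22 × 0.015) + 18 = 324/0.33 + 18 ≈ 999.8 mm ≈ 1.00 m.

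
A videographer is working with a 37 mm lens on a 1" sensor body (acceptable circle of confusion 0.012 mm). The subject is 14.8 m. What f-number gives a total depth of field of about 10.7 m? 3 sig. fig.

f/2.50

Write h = H − f = f²/(N·c). The thin-lens limits are Dn = s·h/(h + (s−f)) and Df = s·h/(h − (s−f)), so DoF = Df − Dn = 2·s·(s−f)·h / (h² − (s−f)²).
That is a quadratic in h: DoF·h² − 2·s·(s−f)·h − DoF·(s−f)² = 0 ⇒ h = (s−f)·(s + √(s² + DoF²)) / DoF = 14763 × (14800 + √(14800² + 10700²)) / 10700 = 14763 × (14800 + 18262.8) / 10700 ≈ 45617 mm.
Then N = f²/(c·h) = 37² / (0.012 × 45617) = 1369 / 547.41 ≈ 2.50.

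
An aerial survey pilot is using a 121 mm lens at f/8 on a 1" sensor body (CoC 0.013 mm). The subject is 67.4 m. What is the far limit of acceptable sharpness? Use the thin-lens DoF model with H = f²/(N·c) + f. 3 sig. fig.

129 m

Hyperfocal distance H = f²/(N·c) + f = 121²/(8 × 0.013) + 121 = 14641/0.104 + 121 ≈ 140899.8 mm ≈ 140.9 m.
Far limit Df = s·(H − f)/(H − s) = 67400 × (140899.8 − 121) / (140899.8 − 67400) = 67400 × 140778.8 / 73499.8 ≈ 129095 mm ≈ 129 m.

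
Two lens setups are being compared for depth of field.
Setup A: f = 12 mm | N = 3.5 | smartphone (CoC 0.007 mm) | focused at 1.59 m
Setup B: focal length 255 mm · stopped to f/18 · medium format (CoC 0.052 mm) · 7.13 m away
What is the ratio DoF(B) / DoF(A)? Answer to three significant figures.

1.55

Setup A: H = 12²/(3.5×0.007) + 12 ≈ 5889.6 mm; DoF = Df − Dn = 2173.55 − 1253.47 ≈ 920.08 mm.
Setup B: H = 255²/(18×0.052) + 255 ≈ 69726.2 mm; DoF = Df − Dn = 7913.1 − 6487.9 ≈ 1425.2 mm.
Ratio = 1425.2 / 920.08 ≈ 1.55.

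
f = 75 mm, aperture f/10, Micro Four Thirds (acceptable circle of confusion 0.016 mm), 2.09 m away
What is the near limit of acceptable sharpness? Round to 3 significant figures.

1.98 m

Hyperfocal distance H = f²/(N·c) + f = 75²/(10 × 0.016) + 75 = 5625/0.16 + 75 ≈ 35231.2 mm ≈ 35.23 m.
Near limit Dn = s·(H − f)/(H + s − 2f) = 2090 × (35231.2 − 75) / (35231.2 + 2090 − 2 × 75) = 2090 × 35156.2 / 37171.2 ≈ 1976.7 mm ≈ 1.98 m.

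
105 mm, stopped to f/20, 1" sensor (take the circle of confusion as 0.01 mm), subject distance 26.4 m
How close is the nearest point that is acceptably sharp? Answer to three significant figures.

17.9 m

Hyperfocal distance H = f²/(N·c) + f = 105²/(20 × 0.01) + 105 = 11025/0.2 + 105 ≈ 55230.0 mm ≈ 55.23 m.
Near limit Dn = s·(H − f)/(H + s − 2f) = 26400 × (55230.0 − 105) / (55230.0 + 26400 − 2 × 105) = 26400 × 55125.0 / 81420.0 ≈ 17874 mm ≈ 17.9 m.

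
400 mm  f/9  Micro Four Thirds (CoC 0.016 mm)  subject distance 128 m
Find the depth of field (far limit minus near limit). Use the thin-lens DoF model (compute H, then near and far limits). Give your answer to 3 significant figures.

Hyperfocal distance H = f²/(N·c) + f = 400²/(9 × 0.016) + 400 = 160000/0.144 + 400 ≈ 1111511.1 mm ≈ 1112 m.
Near limit Dn = s·(H − f)/(H + s − 2f) = 128000 × (1111511.1 − 400) / (1111511.1 + 128000 − 2 × 400) = 128000 × 1111111.1 / 1238711.1 ≈ 114815 mm.
Far limit Df = s·(H − f)/(H − s) = 128000 × (1111511.1 − 400) / (1111511.1 − 128000) = 128000 × 1111111.1 / 983511.1 ≈ 144607 mm.
Depth of field = Df − Dn = 144607 − 114815 ≈ 29792 mm ≈ 29.8 m.

29.8 m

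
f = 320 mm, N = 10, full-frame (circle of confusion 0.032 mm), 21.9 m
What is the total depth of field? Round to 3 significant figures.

2.97 m

Hyperfocal distance H = f²/(N·c) + f = 320²/(10 × 0.032) + 320 = 102400/0.32 + 320 ≈ 320320.0 mm ≈ 320.3 m.
Near limit Dn = s·(H − f)/(H + s − 2f) = 21900 × (320320.0 − 320) / (320320.0 + 21900 − 2 × 320) = 21900 × 320000.0 / 341580.0 ≈ 20516.4 mm.
Far limit Df = s·(H − f)/(H − s) = 21900 × (320320.0 − 320) / (320320.0 − 21900) = 21900 × 320000.0 / 298420.0 ≈ 23483.7 mm.
Depth of field = Df − Dn = 23483.7 − 20516.4 ≈ 2967.3 mm ≈ 2.97 m.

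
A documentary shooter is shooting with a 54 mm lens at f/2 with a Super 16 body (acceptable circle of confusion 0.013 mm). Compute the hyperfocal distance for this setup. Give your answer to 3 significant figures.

112 m

Hyperfocal distance H = f²/(N·c) + f = 54²/(2 × 0.013) + 54 = 2916/0.026 + 54 ≈ 112207.8 mm ≈ 112 m.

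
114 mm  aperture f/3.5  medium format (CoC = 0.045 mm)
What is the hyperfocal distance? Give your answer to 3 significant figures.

82.6 m

Hyperfocal distance H = f²/(N·c) + f = 114²/(3.5 × 0.045) + 114 = 12996/0.1575 + 114 ≈ 82628.3 mm ≈ 82.6 m.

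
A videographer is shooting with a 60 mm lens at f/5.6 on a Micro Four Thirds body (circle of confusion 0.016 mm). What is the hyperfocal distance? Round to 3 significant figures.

40.2 m

Hyperfocal distance H = f²/(N·c) + f = 60²/(5.6 × 0.016) + 60 = 3600/0.0896 + 60 ≈ 40238.6 mm ≈ 40.2 m.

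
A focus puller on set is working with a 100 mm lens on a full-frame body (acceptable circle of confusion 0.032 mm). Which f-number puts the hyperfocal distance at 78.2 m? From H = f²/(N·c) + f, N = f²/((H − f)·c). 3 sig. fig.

Rearrange H = f²/(N·c) + f for N: N = f² / ((H − f)·c).
N = 100² / ((78200 − 100) × 0.032) = 10000 / 2499 ≈ 4.

f/4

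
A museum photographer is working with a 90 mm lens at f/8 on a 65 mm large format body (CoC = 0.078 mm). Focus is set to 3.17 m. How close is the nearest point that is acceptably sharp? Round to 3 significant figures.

2.56 m

Hyperfocal distance H = f²/(N·c) + f = 90²/(8 × 0.078) + 90 = 8100/0.624 + 90 ≈ 13070.8 mm ≈ 13.07 m.
Near limit Dn = s·(H − f)/(H + s − 2f) = 3170 × (13070.8 − 90) / (13070.8 + 3170 − 2 × 90) = 3170 × 12980.8 / 16060.8 ≈ 2562.1 mm ≈ 2.56 m.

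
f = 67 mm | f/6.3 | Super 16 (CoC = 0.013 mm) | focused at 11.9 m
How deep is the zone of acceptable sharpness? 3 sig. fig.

5.39 m

Hyperfocal distance H = f²/(N·c) + f = 67²/(6.3 × 0.013) + 67 = 4489/0.0819 + 67 ≈ 54877.7 mm ≈ 54.88 m.
Near limit Dn = s·(H − f)/(H + s − 2f) = 11900 × (54877.7 − 67) / (54877.7 + 11900 − 2 × 67) = 11900 × 54810.7 / 66643.7 ≈ 9787.1 mm.
Far limit Df = s·(H − f)/(H − s) = 11900 × (54877.7 − 67) / (54877.7 − 11900) = 11900 × 54810.7 / 42977.7 ≈ 15176.4 mm.
Depth of field = Df − Dn = 15176.4 − 9787.1 ≈ 5389.3 mm ≈ 5.39 m.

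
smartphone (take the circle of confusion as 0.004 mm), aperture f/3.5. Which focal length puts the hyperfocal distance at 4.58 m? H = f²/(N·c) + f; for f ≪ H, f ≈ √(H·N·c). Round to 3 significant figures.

From H = f²/(N·c) + f, with f ≪ H: f ≈ √(H·N·c) = √(4580 × 3.5 × 0.004) = √64.120 ≈ 8.007 mm.
Exact: f² + N·c·f − N·c·H = 0 ⇒ f = (−N·c + √((N·c)² + 4·N·c·H))/2 = (−0.014 + √256.48)/2 ≈ 8.0005 mm ≈ 8.00 mm.

8.00 mm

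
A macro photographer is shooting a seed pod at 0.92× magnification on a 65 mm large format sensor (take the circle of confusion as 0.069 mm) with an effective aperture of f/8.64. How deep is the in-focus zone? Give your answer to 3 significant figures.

1.41 mm

At magnification m, DoF ≈ 2·N_eff·c/m² = 2 × 8.64 × 0.069 / 0.92² = 1.192 / 0.8464 ≈ 1.41 mm.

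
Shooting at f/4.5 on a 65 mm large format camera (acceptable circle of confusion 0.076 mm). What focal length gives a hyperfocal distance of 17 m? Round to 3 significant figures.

76.1 mm

From H = f²/(N·c) + f, with f ≪ H: f ≈ √(H·N·c) = √(17000 × 4.5 × 0.076) = √5814.0 ≈ 76.25 mm.
Exact: f² + N·c·f − N·c·H = 0 ⇒ f = (−N·c + √((N·c)² + 4·N·c·H))/2 = (−0.342 + √23256)/2 ≈ 76.079 mm ≈ 76.1 mm.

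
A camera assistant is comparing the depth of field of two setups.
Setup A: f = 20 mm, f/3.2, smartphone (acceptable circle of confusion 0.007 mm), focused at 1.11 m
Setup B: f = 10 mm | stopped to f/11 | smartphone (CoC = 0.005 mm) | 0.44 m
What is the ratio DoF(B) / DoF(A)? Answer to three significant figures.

Setup A: H = 20²/(3.2×0.007) + 20 ≈ 17877.1 mm; DoF = Df − Dn = 1182.16 − 1046.14 ≈ 136.02 mm.
Setup B: H = 10²/(11×0.005) + 10 ≈ 1828.2 mm; DoF = Df − Dn = 576.29 − 355.84 ≈ 220.45 mm.
Ratio = 220.45 / 136.02 ≈ 1.62.

1.62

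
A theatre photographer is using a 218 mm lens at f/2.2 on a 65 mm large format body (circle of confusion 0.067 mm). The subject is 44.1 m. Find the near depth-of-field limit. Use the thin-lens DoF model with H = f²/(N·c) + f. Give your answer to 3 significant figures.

38.8 m

Hyperfocal distance H = f²/(N·c) + f = 218²/(2.2 × 0.067) + 218 = 47524/0.1474 + 218 ≈ 322633.2 mm ≈ 322.6 m.
Near limit Dn = s·(H − f)/(H + s − 2f) = 44100 × (322633.2 − 218) / (322633.2 + 44100 − 2 × 218) = 44100 × 322415.2 / 366297.2 ≈ 38817 mm ≈ 38.8 m.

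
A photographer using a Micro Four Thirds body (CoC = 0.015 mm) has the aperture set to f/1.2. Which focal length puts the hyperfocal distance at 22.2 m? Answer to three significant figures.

From H = f²/(N·c) + f, with f ≪ H: f ≈ √(H·N·c) = √(22200 × 1.2 × 0.015) = √399.60 ≈ 19.99 mm.
The +f correction barely moves this — solving exactly, f² + N·c·f − N·c·H = 0 ⇒ f = (−N·c + √((N·c)² + 4·N·c·H))/2 = (−0.018 + √1598.4)/2 ≈ 19.981 mm, so f ≈ 20.0 mm.

20.0 mm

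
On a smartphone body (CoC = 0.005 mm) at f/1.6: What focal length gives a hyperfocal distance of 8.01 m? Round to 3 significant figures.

From H = f²/(N·c) + f, with f ≪ H: f ≈ √(H·N·c) = √(8010 × 1.6 × 0.005) = √64.080 ≈ 8.005 mm.
Exact: f² + N·c·f − N·c·H = 0 ⇒ f = (−N·c + √((N·c)² + 4·N·c·H))/2 = (−0.008 + √256.32)/2 ≈ 8.0010 mm ≈ 8.00 mm.

8.00 mm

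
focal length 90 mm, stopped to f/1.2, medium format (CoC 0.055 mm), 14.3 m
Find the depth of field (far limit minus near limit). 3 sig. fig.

Hyperfocal distance H = f²/(N·c) + f = 90²/(1.2 × 0.055) + 90 = 8100/0.066 + 90 ≈ 122817.3 mm ≈ 122.8 m.
Near limit Dn = s·(H − f)/(H + s − 2f) = 14300 × (122817.3 − 90) / (122817.3 + 14300 − 2 × 90) = 14300 × 122727.3 / 136937.3 ≈ 12816.1 mm.
Far limit Df = s·(H − f)/(H − s) = 14300 × (122817.3 − 90) / (122817.3 − 14300) = 14300 × 122727.3 / 108517.3 ≈ 16172.5 mm.
Depth of field = Df − Dn = 16172.5 − 12816.1 ≈ 3356.4 mm ≈ 3.36 m.

3.36 m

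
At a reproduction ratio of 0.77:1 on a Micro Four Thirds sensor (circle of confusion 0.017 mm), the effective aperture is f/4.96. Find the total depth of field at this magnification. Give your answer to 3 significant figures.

At magnification m, DoF ≈ 2·N_eff·c/m² = 2 × 4.96 × 0.017 / 0.77² = 0.1686 / 0.5929 ≈ 0.284 mm.

0.284 mm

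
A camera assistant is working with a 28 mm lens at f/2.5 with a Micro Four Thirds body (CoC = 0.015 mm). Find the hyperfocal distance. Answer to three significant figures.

Hyperfocal distance H = f²/(N·c) + f = 28²/(2.5 × 0.015) + 28 = 784/0.0375 + 28 ≈ 20934.7 mm ≈ 20.9 m.

20.9 m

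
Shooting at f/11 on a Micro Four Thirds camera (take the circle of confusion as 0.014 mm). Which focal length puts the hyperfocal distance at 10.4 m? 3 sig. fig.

From H = f²/(N·c) + f, with f ≪ H: f ≈ √(H·N·c) = √(10400 × 11 × 0.014) = √1601.6 ≈ 40.02 mm.
Exact: f² + N·c·f − N·c·H = 0 ⇒ f = (−N·c + √((N·c)² + 4·N·c·H))/2 = (−0.154 + √6406.4)/2 ≈ 39.943 mm ≈ 39.9 mm.

39.9 mm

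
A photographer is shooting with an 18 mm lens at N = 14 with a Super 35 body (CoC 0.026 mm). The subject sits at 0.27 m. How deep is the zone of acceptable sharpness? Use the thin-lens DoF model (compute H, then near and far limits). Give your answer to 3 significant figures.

166 mm

Hyperfocal distance H = f²/(N·c) + f = 18²/(14 × 0.026) + 18 = 324/0.364 + 18 ≈ 908.1 mm ≈ 0.908 m.
Near limit Dn = s·(H − f)/(H + s − 2f) = 270 × (908.1 − 18) / (908.1 + 270 − 2 × 18) = 270 × 890.1 / 1142.1 ≈ 210.43 mm.
Far limit Df = s·(H − f)/(H − s) = 270 × (908.1 − 18) / (908.1 − 270) = 270 × 890.1 / 638.1 ≈ 376.63 mm.
Depth of field = Df − Dn = 376.63 − 210.43 ≈ 166.20 mm.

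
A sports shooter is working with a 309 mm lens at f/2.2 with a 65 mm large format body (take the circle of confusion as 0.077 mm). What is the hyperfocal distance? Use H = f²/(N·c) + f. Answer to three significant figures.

Hyperfocal distance H = f²/(N·c) + f = 309²/(2.2 × 0.077) + 309 = 95481/0.1694 + 309 ≈ 563951.3 mm ≈ 564 m.

564 m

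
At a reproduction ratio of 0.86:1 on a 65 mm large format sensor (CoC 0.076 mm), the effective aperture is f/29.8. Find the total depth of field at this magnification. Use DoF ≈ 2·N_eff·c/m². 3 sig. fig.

6.12 mm

At magnification m, DoF ≈ 2·N_eff·c/m² = 2 × 29.8 × 0.076 / 0.86² = 4.53 / 0.7396 ≈ 6.12 mm.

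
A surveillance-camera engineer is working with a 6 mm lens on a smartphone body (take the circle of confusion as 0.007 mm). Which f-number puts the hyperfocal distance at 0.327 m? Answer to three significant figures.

f/16

Rearrange H = f²/(N·c) + f for N: N = f² / ((H − f)·c).
N = 6² / ((327 − 6) × 0.007) = 36 / 2.247 ≈ 16.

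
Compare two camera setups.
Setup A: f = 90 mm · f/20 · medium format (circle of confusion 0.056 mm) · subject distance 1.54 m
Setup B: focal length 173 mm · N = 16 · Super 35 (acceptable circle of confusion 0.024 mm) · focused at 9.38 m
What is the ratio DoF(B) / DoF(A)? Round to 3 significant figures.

3.49

Setup A: H = 90²/(20×0.056) + 90 ≈ 7322.1 mm; DoF = Df − Dn = 1926.19 − 1282.81 ≈ 643.38 mm.
Setup B: H = 173²/(16×0.024) + 173 ≈ 78113.1 mm; DoF = Df − Dn = 10636.5 − 8389.0 ≈ 2247.5 mm.
Ratio = 2247.5 / 643.38 ≈ 3.49.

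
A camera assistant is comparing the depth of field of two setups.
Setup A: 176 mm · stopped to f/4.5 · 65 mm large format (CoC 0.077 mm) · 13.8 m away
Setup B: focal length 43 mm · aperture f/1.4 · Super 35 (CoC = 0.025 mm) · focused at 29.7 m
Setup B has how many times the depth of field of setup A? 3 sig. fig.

11.3

Setup A: H = 176²/(4.5×0.077) + 176 ≈ 89572.8 mm; DoF = Df − Dn = 16281.2 − 11975.0 ≈ 4306.2 mm.
Setup B: H = 43²/(1.4×0.025) + 43 ≈ 52871.6 mm; DoF = Df − Dn = 67713 − 19022 ≈ 48691 mm.
Ratio = 48691 / 4306.2 ≈ 11.3.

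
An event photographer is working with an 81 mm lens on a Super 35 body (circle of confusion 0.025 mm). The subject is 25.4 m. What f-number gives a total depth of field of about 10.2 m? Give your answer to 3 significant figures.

Write h = H − f = f²/(N·c). The thin-lens limits are Dn = s·h/(h + (s−f)) and Df = s·h/(h − (s−f)), so DoF = Df − Dn = 2·s·(s−f)·h / (h² − (s−f)²).
That is a quadratic in h: DoF·h² − 2·s·(s−f)·h − DoF·(s−f)² = 0 ⇒ h = (s−f)·(s + √(s² + DoF²)) / DoF = 25319 × (25400 + √(25400² + 10200²)) / 10200 = 25319 × (25400 + 27371.5) / 10200 ≈ 130992 mm.
Then N = f²/(c·h) = 81² / (0.025 × 130992) = 6561 / 3274.8 ≈ 2.00.

f/2.00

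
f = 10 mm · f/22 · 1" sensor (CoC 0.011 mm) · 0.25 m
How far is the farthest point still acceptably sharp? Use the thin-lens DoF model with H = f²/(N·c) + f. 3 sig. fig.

0.596 m

Hyperfocal distance H = f²/(N·c) + f = 10²/(22 × 0.011) + 10 = 100/0.242 + 10 ≈ 423.2 mm ≈ 0.423 m.
Far limit Df = s·(H − f)/(H − s) = 250 × (423.2 − 10) / (423.2 − 250) = 250 × 413.2 / 173.2 ≈ 596.37 mm ≈ 0.596 m.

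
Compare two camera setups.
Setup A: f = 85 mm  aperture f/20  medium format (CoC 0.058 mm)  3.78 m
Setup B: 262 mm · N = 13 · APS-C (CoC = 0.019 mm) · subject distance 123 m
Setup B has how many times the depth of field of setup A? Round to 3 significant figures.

Setup A: H = 85²/(20×0.058) + 85 ≈ 6313.4 mm; DoF = Df − Dn = 9293.1 − 2372.5 ≈ 6920.6 mm.
Setup B: H = 262²/(13×0.019) + 262 ≈ 278172.9 mm; DoF = Df − Dn = 220290 − 85319 ≈ 134971 mm.
Ratio = 134971 / 6920.6 ≈ 19.5.

19.5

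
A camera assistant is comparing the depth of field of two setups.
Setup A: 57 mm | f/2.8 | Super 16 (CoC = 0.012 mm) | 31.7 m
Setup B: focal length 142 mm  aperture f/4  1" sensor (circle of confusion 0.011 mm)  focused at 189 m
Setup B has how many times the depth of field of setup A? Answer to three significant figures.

Setup A: H = 57²/(2.8×0.012) + 57 ≈ 96753.4 mm; DoF = Df − Dn = 47119 − 23884 ≈ 23235 mm.
Setup B: H = 142²/(4×0.011) + 142 ≈ 458414.7 mm; DoF = Df − Dn = 321488 − 133842 ≈ 187646 mm.
Ratio = 187646 / 23235 ≈ 8.08.

8.08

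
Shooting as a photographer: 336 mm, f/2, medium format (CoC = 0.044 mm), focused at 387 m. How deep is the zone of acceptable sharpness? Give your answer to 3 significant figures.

Hyperfocal distance H = f²/(N·c) + f = 336²/(2 × 0.044) + 336 = 112896/0.088 + 336 ≈ 1283245.1 mm ≈ 1283 m.
Near limit Dn = s·(H − f)/(H + s − 2f) = 387000 × (1283245.1 − 336) / (1283245.1 + 387000 − 2 × 336) = 387000 × 1282909.1 / 1669573.1 ≈ 297373 mm.
Far limit Df = s·(H − f)/(H − s) = 387000 × (1283245.1 − 336) / (1283245.1 − 387000) = 387000 × 1282909.1 / 896245.1 ≈ 553962 mm.
Depth of field = Df − Dn = 553962 − 297373 ≈ 256589 mm ≈ 257 m.

257 m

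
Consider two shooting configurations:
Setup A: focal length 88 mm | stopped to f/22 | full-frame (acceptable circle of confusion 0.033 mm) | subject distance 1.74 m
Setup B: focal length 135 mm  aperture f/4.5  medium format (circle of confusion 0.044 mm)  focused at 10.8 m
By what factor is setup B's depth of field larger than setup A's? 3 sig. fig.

4.59

Setup A: H = 88²/(22×0.033) + 88 ≈ 10754.7 mm; DoF = Df − Dn = 2058.87 − 1506.66 ≈ 552.21 mm.
Setup B: H = 135²/(4.5×0.044) + 135 ≈ 92180.5 mm; DoF = Df − Dn = 12215.4 − 9678.6 ≈ 2536.8 mm.
Ratio = 2536.8 / 552.21 ≈ 4.59.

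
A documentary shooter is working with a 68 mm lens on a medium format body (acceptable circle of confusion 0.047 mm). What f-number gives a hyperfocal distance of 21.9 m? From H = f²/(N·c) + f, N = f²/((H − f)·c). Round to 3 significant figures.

Rearrange H = f²/(N·c) + f for N: N = f² / ((H − f)·c).
N = 68² / ((21900 − 68) × 0.047) = 4624 / 1026 ≈ 4.51.

f/4.51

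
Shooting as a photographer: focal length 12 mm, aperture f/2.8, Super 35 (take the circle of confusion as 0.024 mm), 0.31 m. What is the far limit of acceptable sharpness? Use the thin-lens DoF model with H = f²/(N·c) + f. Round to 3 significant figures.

Hyperfocal distance H = f²/(N·c) + f = 12²/(2.8 × 0.024) + 12 = 144/0.0672 + 12 ≈ 2154.9 mm ≈ 2.155 m.
Far limit Df = s·(H − f)/(H − s) = 310 × (2154.9 − 12) / (2154.9 − 310) = 310 × 2142.9 / 1844.9 ≈ 360.07 mm.

360 mm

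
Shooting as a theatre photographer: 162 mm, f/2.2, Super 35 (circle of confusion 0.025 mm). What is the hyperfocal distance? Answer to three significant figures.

477 m

Hyperfocal distance H = f²/(N·c) + f = 162²/(2.2 × 0.025) + 162 = 26244/0.055 + 162 ≈ 477325.6 mm ≈ 477 m.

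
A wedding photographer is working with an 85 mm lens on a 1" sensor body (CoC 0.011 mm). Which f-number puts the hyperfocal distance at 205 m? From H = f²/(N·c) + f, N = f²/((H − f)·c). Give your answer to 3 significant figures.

Rearrange H = f²/(N·c) + f for N: N = f² / ((H − f)·c).
N = 85² / ((205000 − 85) × 0.011) = 7225 / 2254 ≈ 3.21.

f/3.21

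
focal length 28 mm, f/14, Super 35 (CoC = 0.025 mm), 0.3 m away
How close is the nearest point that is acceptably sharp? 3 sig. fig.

268 mm

Hyperfocal distance H = f²/(N·c) + f = 28²/(14 × 0.025) + 28 = 784/0.35 + 28 ≈ 2268.0 mm ≈ 2.268 m.
Near limit Dn = s·(H − f)/(H + s − 2f) = 300 × (2268.0 − 28) / (2268.0 + 300 − 2 × 28) = 300 × 2240.0 / 2512.0 ≈ 267.52 mm.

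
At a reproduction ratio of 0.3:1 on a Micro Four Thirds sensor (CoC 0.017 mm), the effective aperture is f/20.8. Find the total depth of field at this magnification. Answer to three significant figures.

7.86 mm

At magnification m, DoF ≈ 2·N_eff·c/m² = 2 × 20.8 × 0.017 / 0.3² = 0.7072 / 0.09 ≈ 7.86 mm.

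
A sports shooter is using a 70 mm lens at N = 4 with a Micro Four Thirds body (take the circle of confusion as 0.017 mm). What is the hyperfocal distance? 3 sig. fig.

72.1 m

Hyperfocal distance H = f²/(N·c) + f = 70²/(4 × 0.017) + 70 = 4900/0.068 + 70 ≈ 72128.8 mm ≈ 72.1 m.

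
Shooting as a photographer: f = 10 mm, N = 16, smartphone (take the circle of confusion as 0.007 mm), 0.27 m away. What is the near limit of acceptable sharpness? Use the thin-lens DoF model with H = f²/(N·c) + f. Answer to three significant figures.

Hyperfocal distance H = f²/(N·c) + f = 10²/(16 × 0.007) + 10 = 100/0.112 + 10 ≈ 902.9 mm ≈ 0.903 m.
Near limit Dn = s·(H − f)/(H + s − 2f) = 270 × (902.9 − 10) / (902.9 + 270 − 2 × 10) = 270 × 892.9 / 1152.9 ≈ 209.11 mm.

209 mm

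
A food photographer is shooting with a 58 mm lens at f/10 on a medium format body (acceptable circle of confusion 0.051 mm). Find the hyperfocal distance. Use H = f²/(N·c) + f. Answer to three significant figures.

Hyperfocal distance H = f²/(N·c) + f = 58²/(10 × 0.051) + 58 = 3364/0.51 + 58 ≈ 6654.1 mm ≈ 6.65 m.

6.65 m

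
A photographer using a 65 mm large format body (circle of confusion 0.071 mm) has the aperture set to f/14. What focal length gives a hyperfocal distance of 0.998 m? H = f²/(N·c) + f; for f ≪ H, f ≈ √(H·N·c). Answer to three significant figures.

31.0 mm

From H = f²/(N·c) + f, with f ≪ H: f ≈ √(H·N·c) = √(998 × 14 × 0.071) = √992.01 ≈ 31.50 mm.
Exact: f² + N·c·f − N·c·H = 0 ⇒ f = (−N·c + √((N·c)² + 4·N·c·H))/2 = (−0.994 + √3969.0)/2 ≈ 31.003 mm ≈ 31.0 mm.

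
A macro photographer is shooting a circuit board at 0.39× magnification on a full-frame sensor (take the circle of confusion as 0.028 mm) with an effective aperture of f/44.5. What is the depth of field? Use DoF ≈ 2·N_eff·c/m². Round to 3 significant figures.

At magnification m, DoF ≈ 2·N_eff·c/m² = 2 × 44.5 × 0.028 / 0.39² = 2.492 / 0.1521 ≈ 16.4 mm.

16.4 mm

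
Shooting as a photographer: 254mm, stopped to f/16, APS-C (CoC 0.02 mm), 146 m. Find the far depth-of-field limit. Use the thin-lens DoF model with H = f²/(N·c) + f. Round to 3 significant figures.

527 m

Hyperfocal distance H = f²/(N·c) + f = 254²/(16 × 0.02) + 254 = 64516/0.32 + 254 ≈ 201866.5 mm ≈ 201.9 m.
Far limit Df = s·(H − f)/(H − s) = 146000 × (201866.5 − 254) / (201866.5 − 146000) = 146000 × 201612.5 / 55866.5 ≈ 526889 mm ≈ 527 m.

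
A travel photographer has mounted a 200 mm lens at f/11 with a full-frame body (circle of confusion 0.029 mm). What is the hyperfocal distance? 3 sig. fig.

126 m

Hyperfocal distance H = f²/(N·c) + f = 200²/(11 × 0.029) + 200 = 40000/0.319 + 200 ≈ 125591.8 mm ≈ 126 m.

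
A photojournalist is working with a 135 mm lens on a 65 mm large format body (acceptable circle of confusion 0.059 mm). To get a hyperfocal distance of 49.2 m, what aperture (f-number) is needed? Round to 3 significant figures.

Rearrange H = f²/(N·c) + f for N: N = f² / ((H − f)·c).
N = 135² / ((49200 − 135) × 0.059) = 18225 / 2895 ≈ 6.30.

f/6.30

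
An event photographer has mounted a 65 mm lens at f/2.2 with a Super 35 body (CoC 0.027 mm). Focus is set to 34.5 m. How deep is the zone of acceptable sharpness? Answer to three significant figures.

43.6 m

Hyperfocal distance H = f²/(N·c) + f = 65²/(2.2 × 0.027) + 65 = 4225/0.0594 + 65 ≈ 71192.9 mm ≈ 71.19 m.
Near limit Dn = s·(H − f)/(H + s − 2f) = 34500 × (71192.9 − 65) / (71192.9 + 34500 − 2 × 65) = 34500 × 71127.9 / 105562.9 ≈ 23246 mm.
Far limit Df = s·(H − f)/(H − s) = 34500 × (71192.9 − 65) / (71192.9 − 34500) = 34500 × 71127.9 / 36692.9 ≈ 66877 mm.
Depth of field = Df − Dn = 66877 − 23246 ≈ 43631 mm ≈ 43.6 m.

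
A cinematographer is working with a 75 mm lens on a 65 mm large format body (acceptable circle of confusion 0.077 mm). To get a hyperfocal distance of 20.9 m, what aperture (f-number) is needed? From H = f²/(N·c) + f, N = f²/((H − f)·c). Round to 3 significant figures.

Rearrange H = f²/(N·c) + f for N: N = f² / ((H − f)·c).
N = 75² / ((20900 − 75) × 0.077) = 5625 / 1604 ≈ 3.51.

f/3.51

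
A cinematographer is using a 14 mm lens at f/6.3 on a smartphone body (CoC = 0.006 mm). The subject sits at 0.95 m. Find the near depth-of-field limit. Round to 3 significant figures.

0.805 m

Hyperfocal distance H = f²/(N·c) + f = 14²/(6.3 × 0.006) + 14 = 196/0.0378 + 14 ≈ 5199.2 mm ≈ 5.199 m.
Near limit Dn = s·(H − f)/(H + s − 2f) = 950 × (5199.2 − 14) / (5199.2 + 950 − 2 × 14) = 950 × 5185.2 / 6121.2 ≈ 804.73 mm ≈ 0.805 m.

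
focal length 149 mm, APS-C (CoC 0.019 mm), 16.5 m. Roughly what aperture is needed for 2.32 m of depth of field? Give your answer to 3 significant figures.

Write h = H − f = f²/(N·c). The thin-lens limits are Dn = s·h/(h + (s−f)) and Df = s·h/(h − (s−f)), so DoF = Df − Dn = 2·s·(s−f)·h / (h² − (s−f)²).
That is a quadratic in h: DoF·h² − 2·s·(s−f)·h − DoF·(s−f)² = 0 ⇒ h = (s−f)·(s + √(s² + DoF²)) / DoF = 16351 × (16500 + √(16500² + 2320²)) / 2320 = 16351 × (16500 + 16662.3) / 2320 ≈ 233723 mm.
Then N = f²/(c·h) = 149² / (0.019 × 233723) = 22201 / 4440.7 ≈ 5.

f/5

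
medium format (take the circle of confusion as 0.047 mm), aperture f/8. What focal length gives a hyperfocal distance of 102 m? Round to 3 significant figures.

196 mm

From H = f²/(N·c) + f, with f ≪ H: f ≈ √(H·N·c) = √(102000 × 8 × 0.047) = √38352 ≈ 195.8 mm.
The +f correction barely moves this — solving exactly, f² + N·c·f − N·c·H = 0 ⇒ f = (−N·c + √((N·c)² + 4·N·c·H))/2 = (−0.376 + √153408)/2 ≈ 195.65 mm, so f ≈ 196 mm.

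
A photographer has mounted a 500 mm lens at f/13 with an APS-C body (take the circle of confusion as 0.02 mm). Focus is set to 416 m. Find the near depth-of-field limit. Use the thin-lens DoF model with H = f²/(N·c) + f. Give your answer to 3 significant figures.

Hyperfocal distance H = f²/(N·c) + f = 500²/(13 × 0.02) + 500 = 250000/0.26 + 500 ≈ 962038.5 mm ≈ 962.0 m.
Near limit Dn = s·(H − f)/(H + s − 2f) = 416000 × (962038.5 − 500) / (962038.5 + 416000 − 2 × 500) = 416000 × 961538.5 / 1377038.5 ≈ 290478 mm ≈ 290 m.

290 m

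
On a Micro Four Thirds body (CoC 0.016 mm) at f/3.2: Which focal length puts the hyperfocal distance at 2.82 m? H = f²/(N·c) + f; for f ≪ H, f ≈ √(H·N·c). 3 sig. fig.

From H = f²/(N·c) + f, with f ≪ H: f ≈ √(H·N·c) = √(2820 × 3.2 × 0.016) = √144.38 ≈ 12.02 mm.
The +f correction barely moves this — solving exactly, f² + N·c·f − N·c·H = 0 ⇒ f = (−N·c + √((N·c)² + 4·N·c·H))/2 = (−0.0512 + √577.54)/2 ≈ 11.990 mm, so f ≈ 12.0 mm.

12.0 mm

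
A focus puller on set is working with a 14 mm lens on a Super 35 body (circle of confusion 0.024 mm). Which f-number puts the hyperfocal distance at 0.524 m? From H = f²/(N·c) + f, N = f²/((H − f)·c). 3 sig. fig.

f/16

Rearrange H = f²/(N·c) + f for N: N = f² / ((H − f)·c).
N = 14² / ((524 − 14) × 0.024) = 196 / 12.24 ≈ 16.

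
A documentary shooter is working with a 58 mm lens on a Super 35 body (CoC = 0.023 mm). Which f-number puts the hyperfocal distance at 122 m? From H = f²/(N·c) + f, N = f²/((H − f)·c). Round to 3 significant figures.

f/1.20

Rearrange H = f²/(N·c) + f for N: N = f² / ((H − f)·c).
N = 58² / ((122000 − 58) × 0.023) = 3364 / 2805 ≈ 1.20.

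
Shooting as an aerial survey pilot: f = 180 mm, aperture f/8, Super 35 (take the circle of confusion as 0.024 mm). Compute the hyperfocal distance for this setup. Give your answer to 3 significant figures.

Hyperfocal distance H = f²/(N·c) + f = 180²/(8 × 0.024) + 180 = 32400/0.192 + 180 ≈ 168930.0 mm ≈ 169 m.

169 m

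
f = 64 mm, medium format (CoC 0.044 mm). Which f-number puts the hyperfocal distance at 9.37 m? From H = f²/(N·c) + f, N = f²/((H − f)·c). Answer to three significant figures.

Rearrange H = f²/(N·c) + f for N: N = f² / ((H − f)·c).
N = 64² / ((9370 − 64) × 0.044) = 4096 / 409.5 ≈ 10.

f/10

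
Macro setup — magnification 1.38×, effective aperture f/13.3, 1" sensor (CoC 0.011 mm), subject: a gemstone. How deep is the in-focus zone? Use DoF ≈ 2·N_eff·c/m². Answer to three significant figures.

At magnification m, DoF ≈ 2·N_eff·c/m² = 2 × 13.3 × 0.011 / 1.38² = 0.2926 / 1.904 ≈ 0.154 mm.

0.154 mm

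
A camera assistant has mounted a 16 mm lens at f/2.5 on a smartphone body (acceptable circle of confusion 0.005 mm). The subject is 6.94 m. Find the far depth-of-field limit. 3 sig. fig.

Hyperfocal distance H = f²/(N·c) + f = 16²/(2.5 × 0.005) + 16 = 256/0.0125 + 16 ≈ 20496.0 mm ≈ 20.50 m.
Far limit Df = s·(H − f)/(H − s) = 6940 × (20496.0 − 16) / (20496.0 − 6940) = 6940 × 20480.0 / 13556.0 ≈ 10485 mm ≈ 10.5 m.

10.5 m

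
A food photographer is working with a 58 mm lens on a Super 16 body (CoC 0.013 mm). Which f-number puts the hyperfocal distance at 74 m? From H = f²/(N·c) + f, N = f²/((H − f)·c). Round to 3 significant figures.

Rearrange H = f²/(N·c) + f for N: N = f² / ((H − f)·c).
N = 58² / ((74000 − 58) × 0.013) = 3364 / 961.2 ≈ 3.50.

f/3.50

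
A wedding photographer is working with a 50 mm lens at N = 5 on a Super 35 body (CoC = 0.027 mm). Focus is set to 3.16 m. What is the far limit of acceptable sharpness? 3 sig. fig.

3.80 m

Hyperfocal distance H = f²/(N·c) + f = 50²/(5 × 0.027) + 50 = 2500/0.135 + 50 ≈ 18568.5 mm ≈ 18.57 m.
Far limit Df = s·(H − f)/(H − s) = 3160 × (18568.5 − 50) / (18568.5 − 3160) = 3160 × 18518.5 / 15408.5 ≈ 3797.8 mm ≈ 3.80 m.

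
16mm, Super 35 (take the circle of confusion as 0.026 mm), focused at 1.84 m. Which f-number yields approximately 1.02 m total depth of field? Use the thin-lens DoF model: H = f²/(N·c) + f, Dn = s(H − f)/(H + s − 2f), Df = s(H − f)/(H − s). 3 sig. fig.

f/1.40

Write h = H − f = f²/(N·c). The thin-lens limits are Dn = s·h/(h + (s−f)) and Df = s·h/(h − (s−f)), so DoF = Df − Dn = 2·s·(s−f)·h / (h² − (s−f)²).
That is a quadratic in h: DoF·h² − 2·s·(s−f)·h − DoF·(s−f)² = 0 ⇒ h = (s−f)·(s + √(s² + DoF²)) / DoF = 1824 × (1840 + √(1840² + 1020²)) / 1020 = 1824 × (1840 + 2103.81) / 1020 ≈ 7052.5 mm.
Then N = f²/(c·h) = 16² / (0.026 × 7052.5) = 256 / 183.36 ≈ 1.40.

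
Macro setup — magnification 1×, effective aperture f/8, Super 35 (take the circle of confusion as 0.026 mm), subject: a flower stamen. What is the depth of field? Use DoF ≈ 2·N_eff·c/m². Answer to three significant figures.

At magnification m, DoF ≈ 2·N_eff·c/m² = 2 × 8 × 0.026 / 1² = 0.416 / 1 ≈ 0.416 mm.

0.416 mm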